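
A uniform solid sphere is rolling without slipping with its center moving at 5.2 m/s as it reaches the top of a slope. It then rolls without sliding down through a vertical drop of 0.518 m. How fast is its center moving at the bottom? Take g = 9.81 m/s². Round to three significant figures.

The moment of inertia is (2/5)MR², giving k ≡ I/(MR²) = 0.4.
Since it rolls without slipping, ω = v/R and KE = ½Mv² + ½Iω² = ½(1+k)Mv² = (7/10)Mv².
Energy conservation: (7/10)Mv₀² + Mgh = (7/10)Mv², so v² = v₀² + 2gh/(1+k).
v = √(5.2² + 2×9.81×0.518/1.4) = √34.3 ≈ 5.86 m/s.

v ≈ 5.86 m/s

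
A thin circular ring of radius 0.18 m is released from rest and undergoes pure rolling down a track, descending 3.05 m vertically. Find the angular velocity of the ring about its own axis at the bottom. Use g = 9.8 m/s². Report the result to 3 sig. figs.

ω ≈ 30.4 rad/s

The moment of inertia is MR², giving k ≡ I/(MR²) = 1.
Pure rolling means v = ωR; then KE = ½Mv² + ½I(v/R)² = ½(1+k)Mv² = Mv².
Energy conservation Mgh = ½(1+k)Mv² gives v = √(2gh/(1+k)) = √(2 × 9.8 × 3.05 / 2) = 5.467 m/s.
Then ω = v/R = 5.467 / 0.18 ≈ 30.4 rad/s.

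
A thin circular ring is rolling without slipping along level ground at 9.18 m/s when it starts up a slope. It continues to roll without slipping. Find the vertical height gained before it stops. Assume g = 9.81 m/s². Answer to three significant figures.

The moment of inertia is MR², giving k ≡ I/(MR²) = 1.
Since it rolls without slipping, ω = v/R and KE = ½Mv² + ½Iω² = ½(1+k)Mv² = Mv².
All of this converts to potential energy at the highest point: Mv₀² = Mgh.
Thus h = (1+k)v₀²/(2g) = 2 × 9.18² / (2 × 9.81) ≈ 8.59 m.

h ≈ 8.59 m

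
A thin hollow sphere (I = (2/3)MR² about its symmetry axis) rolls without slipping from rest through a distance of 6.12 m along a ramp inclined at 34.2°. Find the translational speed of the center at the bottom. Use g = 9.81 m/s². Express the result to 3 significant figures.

v ≈ 6.36 m/s

Here I = (2/3)MR², so the shape factor k = I/(MR²) = 2/3.
Rolling without slipping gives ω = v/R, so the total kinetic energy is ½Mv² + ½Iω² = ½(1+k)Mv² = (5/6)Mv².
The vertical drop is h = L sinθ = 6.12 × sin34.2° = 3.44 m.
Energy conservation: Mgh = (5/6)Mv², so v = √(2gh/(1+k)) = √(2 × 9.81 × 3.44 / 1.667) ≈ 6.36 m/s.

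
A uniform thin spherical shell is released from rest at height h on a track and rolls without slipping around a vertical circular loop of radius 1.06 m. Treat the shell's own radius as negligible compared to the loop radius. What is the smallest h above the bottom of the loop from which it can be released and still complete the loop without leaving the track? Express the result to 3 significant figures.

The moment of inertia is (2/3)MR², giving k ≡ I/(MR²) = 2/3.
At the top, contact is just lost when gravity alone supplies the centripetal force: Mg = Mv_top²/r, i.e. v_top² = gr.
With ω = v/R, the kinetic energy at speed v is ½(1+k)Mv² = (5/6)Mv².
Energy conservation from release (height h) to the top (height 2r): Mgh = Mg(2r) + (5/6)M·gr.
Thus h_min = 2r + (1+k)r/2 = r(2 + 1.667/2) = 1.06 × 2.833 ≈ 3.00 m.

h_min ≈ 3.00 m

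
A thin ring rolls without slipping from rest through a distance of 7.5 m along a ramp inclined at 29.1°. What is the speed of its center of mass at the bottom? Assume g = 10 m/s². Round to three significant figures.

v ≈ 6.04 m/s

The moment of inertia is MR², giving k ≡ I/(MR²) = 1.
Pure rolling means v = ωR; then KE = ½Mv² + ½I(v/R)² = ½(1+k)Mv² = Mv².
The vertical drop is h = L sinθ = 7.5 × sin29.1° = 3.648 m.
Setting Mgh = Mv² gives v = √(2gh/(1+k)) = √(2·10·3.648/2) ≈ 6.04 m/s.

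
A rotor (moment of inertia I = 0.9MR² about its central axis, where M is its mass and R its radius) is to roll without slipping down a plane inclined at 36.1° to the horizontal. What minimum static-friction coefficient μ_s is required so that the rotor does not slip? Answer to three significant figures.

μ_min ≈ 0.345

With I = 0.9MR², the ratio k = I/(MR²) is 0.9.
Along the incline Mg sinθ − f = Ma, and torque about the center fR = Iα = kMR²(a/R) gives f = kMa.
These give a = g sinθ/(1+k) and the required friction f = kMg sinθ/(1+k).
With N = Mg cosθ, the no-slip condition f ≤ μN gives μ_min = f/N = k tanθ/(1+k).
μ_min = 0.9 × tan36.1° / 1.9 ≈ 0.345.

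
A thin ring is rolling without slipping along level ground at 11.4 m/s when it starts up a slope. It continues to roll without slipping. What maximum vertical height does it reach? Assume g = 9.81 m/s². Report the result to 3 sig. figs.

h ≈ 13.2 m

The moment of inertia is MR², giving k ≡ I/(MR²) = 1.
Rolling without slipping gives ω = v/R, so the total kinetic energy is ½Mv² + ½Iω² = ½(1+k)Mv² = Mv².
At the top the kinetic energy is zero, so Mv₀² = Mgh.
Thus h = (1+k)v₀²/(2g) = 2 × 11.4² / (2 × 9.81) ≈ 13.2 m.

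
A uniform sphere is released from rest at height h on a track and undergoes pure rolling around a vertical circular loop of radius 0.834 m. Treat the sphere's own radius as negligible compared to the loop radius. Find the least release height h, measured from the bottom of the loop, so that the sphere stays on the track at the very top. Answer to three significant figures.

h_min ≈ 2.25 m

Here I = (2/5)MR², so the shape factor k = I/(MR²) = 0.4.
At the top of the loop, the minimum-contact condition is Mg = Mv_top²/r, so v_top² = gr.
With ω = v/R, the kinetic energy at speed v is ½(1+k)Mv² = (7/10)Mv².
Energy conservation from release (height h) to the top (height 2r): Mgh = Mg(2r) + (7/10)M·gr.
Thus h_min = 2r + (1+k)r/2 = r(2 + 1.4/2) = 0.834 × 2.7 ≈ 2.25 m.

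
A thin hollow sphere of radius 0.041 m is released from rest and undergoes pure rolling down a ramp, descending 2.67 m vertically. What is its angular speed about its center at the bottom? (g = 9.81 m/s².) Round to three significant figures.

ω ≈ 137 rad/s

Here I = (2/3)MR², so the shape factor k = I/(MR²) = 2/3.
Pure rolling means v = ωR; then KE = ½Mv² + ½I(v/R)² = ½(1+k)Mv² = (5/6)Mv².
Energy conservation Mgh = ½(1+k)Mv² gives v = √(2gh/(1+k)) = √(2 × 9.81 × 2.67 / 1.667) = 5.606 m/s.
The angular speed follows from ω = v/R = 5.606/0.041 ≈ 137 rad/s.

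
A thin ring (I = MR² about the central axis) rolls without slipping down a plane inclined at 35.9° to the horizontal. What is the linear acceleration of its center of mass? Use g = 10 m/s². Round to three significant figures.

a ≈ 2.93 m/s²

Here I = MR², so the shape factor k = I/(MR²) = 1.
Along the incline Mg sinθ − f = Ma, and torque about the center fR = Iα = kMR²(a/R) gives f = kMa.
Eliminating f: Mg sinθ = (1+k)Ma, so a = g sinθ/(1+k) = 10 × sin35.9° / 2 ≈ 2.93 m/s².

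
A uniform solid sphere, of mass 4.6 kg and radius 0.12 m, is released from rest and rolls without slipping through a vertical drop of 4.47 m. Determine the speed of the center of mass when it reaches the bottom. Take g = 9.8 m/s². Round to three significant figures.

v ≈ 7.91 m/s

Here I = (2/5)MR², so the shape factor k = I/(MR²) = 0.4.
The rolling condition ω = v/R makes the rotational term ½I(v/R)² = ½kMv², so KE_total = ½(1+k)Mv² = (7/10)Mv².
Energy conservation: Mgh = (7/10)Mv², so v = √(2gh/(1+k)) = √(2 × 9.8 × 4.47 / 1.4) ≈ 7.91 m/s.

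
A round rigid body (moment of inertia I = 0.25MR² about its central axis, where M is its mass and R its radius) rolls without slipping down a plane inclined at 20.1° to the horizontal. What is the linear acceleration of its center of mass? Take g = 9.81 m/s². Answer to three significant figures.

a ≈ 2.70 m/s²

For this body I = 0.25MR², i.e. k = I/(MR²) = 0.25.
Newton's second law down the slope: Mg sinθ − f = Ma. The torque equation fR = Iα (with α = a/R) gives f = kMa.
Eliminating f: Mg sinθ = (1+k)Ma, so a = g sinθ/(1+k) = 9.81 × sin20.1° / 1.25 ≈ 2.70 m/s².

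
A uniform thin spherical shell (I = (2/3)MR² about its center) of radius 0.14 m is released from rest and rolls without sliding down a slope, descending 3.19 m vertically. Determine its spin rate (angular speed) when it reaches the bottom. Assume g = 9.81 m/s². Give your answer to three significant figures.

ω ≈ 43.8 rad/s

For this body I = (2/3)MR², i.e. k = I/(MR²) = 2/3.
Since it rolls without slipping, ω = v/R and KE = ½Mv² + ½Iω² = ½(1+k)Mv² = (5/6)Mv².
Energy conservation Mgh = ½(1+k)Mv² gives v = √(2gh/(1+k)) = √(2 × 9.81 × 3.19 / 1.667) = 6.128 m/s.
The angular speed follows from ω = v/R = 6.128/0.14 ≈ 43.8 rad/s.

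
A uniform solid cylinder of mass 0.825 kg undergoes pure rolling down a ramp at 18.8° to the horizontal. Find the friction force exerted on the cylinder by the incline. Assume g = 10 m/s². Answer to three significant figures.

f ≈ 0.886 N

The moment of inertia is (1/2)MR², giving k ≡ I/(MR²) = 0.5.
Newton's second law down the slope: Mg sinθ − f = Ma. The torque equation fR = Iα (with α = a/R) gives f = kMa.
Combining, a = g sinθ/(1+k) and f = kMa = kMg sinθ/(1+k).
f = 0.5 × 0.825 × 10 × sin18.8° / 1.5 ≈ 0.886 N.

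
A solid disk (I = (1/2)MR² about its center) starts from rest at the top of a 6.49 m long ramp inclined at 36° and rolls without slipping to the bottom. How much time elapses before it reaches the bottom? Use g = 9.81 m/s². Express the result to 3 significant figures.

t ≈ 1.84 s

With I = (1/2)MR², the ratio k = I/(MR²) is 0.5.
Translational: Mg sinθ − f = Ma. Rotational about the CM: fR = Iα = kMRa, so f = kMa.
Hence a = g sinθ/(1+k) = 9.81×sin36°/1.5 = 3.844 m/s².
Starting from rest, L = ½at², so t = √(2L/a) = √(2×6.49/3.844) ≈ 1.84 s.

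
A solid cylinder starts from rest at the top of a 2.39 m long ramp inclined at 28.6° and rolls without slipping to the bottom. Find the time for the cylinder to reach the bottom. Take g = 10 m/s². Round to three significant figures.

Here I = (1/2)MR², so the shape factor k = I/(MR²) = 0.5.
Along the incline Mg sinθ − f = Ma, and torque about the center fR = Iα = kMR²(a/R) gives f = kMa.
Hence a = g sinθ/(1+k) = 10×sin28.6°/1.5 = 3.191 m/s².
With constant a from rest, t = √(2L/a) = √(2·2.39/3.191) ≈ 1.22 s.

t ≈ 1.22 s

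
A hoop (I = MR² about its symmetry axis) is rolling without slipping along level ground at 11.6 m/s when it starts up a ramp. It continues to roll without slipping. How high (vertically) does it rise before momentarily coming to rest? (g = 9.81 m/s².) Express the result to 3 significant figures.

h ≈ 13.7 m

The moment of inertia is MR², giving k ≡ I/(MR²) = 1.
Pure rolling means v = ωR; then KE = ½Mv² + ½I(v/R)² = ½(1+k)Mv² = Mv².
At the top the kinetic energy is zero, so Mv₀² = Mgh.
Thus h = (1+k)v₀²/(2g) = 2 × 11.6² / (2 × 9.81) ≈ 13.7 m.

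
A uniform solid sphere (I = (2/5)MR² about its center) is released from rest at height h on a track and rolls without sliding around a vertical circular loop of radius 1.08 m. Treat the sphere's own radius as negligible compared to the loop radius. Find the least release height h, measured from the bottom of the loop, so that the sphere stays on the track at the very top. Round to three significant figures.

The moment of inertia is (2/5)MR², giving k ≡ I/(MR²) = 0.4.
At the top of the loop, the minimum-contact condition is Mg = Mv_top²/r, so v_top² = gr.
With ω = v/R, the kinetic energy at speed v is ½(1+k)Mv² = (7/10)Mv².
Energy conservation from release (height h) to the top (height 2r): Mgh = Mg(2r) + (7/10)M·gr.
Thus h_min = 2r + (1+k)r/2 = r(2 + 1.4/2) = 1.08 × 2.7 ≈ 2.92 m.

h_min ≈ 2.92 m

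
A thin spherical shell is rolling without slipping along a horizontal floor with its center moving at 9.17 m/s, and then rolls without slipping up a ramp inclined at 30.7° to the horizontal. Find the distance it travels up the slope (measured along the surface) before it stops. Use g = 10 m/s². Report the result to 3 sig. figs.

d ≈ 13.7 m

With I = (2/3)MR², the ratio k = I/(MR²) is 2/3.
Pure rolling means v = ωR; then KE = ½Mv² + ½I(v/R)² = ½(1+k)Mv² = (5/6)Mv².
Setting this equal to Mgh gives the vertical rise h = (1+k)v₀²/(2g) = 1.667×9.17²/(2×10) = 7.007 m.
The distance along the slope is d = h/sinθ = 7.007/sin30.7° ≈ 13.7 m.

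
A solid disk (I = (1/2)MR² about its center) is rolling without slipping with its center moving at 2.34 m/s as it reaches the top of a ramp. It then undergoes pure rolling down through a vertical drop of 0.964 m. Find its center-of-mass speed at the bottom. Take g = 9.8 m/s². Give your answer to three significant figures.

The moment of inertia is (1/2)MR², giving k ≡ I/(MR²) = 0.5.
Since it rolls without slipping, ω = v/R and KE = ½Mv² + ½Iω² = ½(1+k)Mv² = (3/4)Mv².
Energy conservation: (3/4)Mv₀² + Mgh = (3/4)Mv², so v² = v₀² + 2gh/(1+k).
v = √(2.34² + 2×9.8×0.964/1.5) = √18.07 ≈ 4.25 m/s.

v ≈ 4.25 m/s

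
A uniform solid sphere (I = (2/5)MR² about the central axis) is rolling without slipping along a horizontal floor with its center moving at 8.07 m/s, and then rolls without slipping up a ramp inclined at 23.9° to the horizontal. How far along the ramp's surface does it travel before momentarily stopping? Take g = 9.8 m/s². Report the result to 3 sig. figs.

The moment of inertia is (2/5)MR², giving k ≡ I/(MR²) = 0.4.
Pure rolling means v = ωR; then KE = ½Mv² + ½I(v/R)² = ½(1+k)Mv² = (7/10)Mv².
Setting this equal to Mgh gives the vertical rise h = (1+k)v₀²/(2g) = 1.4×8.07²/(2×9.8) = 4.652 m.
The distance along the slope is d = h/sinθ = 4.652/sin23.9° ≈ 11.5 m.

d ≈ 11.5 m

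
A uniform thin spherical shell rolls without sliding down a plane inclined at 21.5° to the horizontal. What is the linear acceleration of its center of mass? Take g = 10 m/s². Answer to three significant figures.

a ≈ 2.20 m/s²

The moment of inertia is (2/3)MR², giving k ≡ I/(MR²) = 2/3.
Newton's second law down the slope: Mg sinθ − f = Ma. The torque equation fR = Iα (with α = a/R) gives f = kMa.
Eliminating f: Mg sinθ = (1+k)Ma, so a = g sinθ/(1+k) = 10 × sin21.5° / 1.667 ≈ 2.20 m/s².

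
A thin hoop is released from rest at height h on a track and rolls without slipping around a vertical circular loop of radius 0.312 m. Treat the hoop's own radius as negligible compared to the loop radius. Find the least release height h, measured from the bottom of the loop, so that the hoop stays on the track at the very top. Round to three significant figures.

With I = MR², the ratio k = I/(MR²) is 1.
At the top, contact is just lost when gravity alone supplies the centripetal force: Mg = Mv_top²/r, i.e. v_top² = gr.
With ω = v/R, the kinetic energy at speed v is ½(1+k)Mv² = Mv².
Energy conservation from release (height h) to the top (height 2r): Mgh = Mg(2r) + M·gr.
Thus h_min = 2r + (1+k)r/2 = r(2 + 2/2) = 0.312 × 3 ≈ 0.936 m.

h_min ≈ 0.936 m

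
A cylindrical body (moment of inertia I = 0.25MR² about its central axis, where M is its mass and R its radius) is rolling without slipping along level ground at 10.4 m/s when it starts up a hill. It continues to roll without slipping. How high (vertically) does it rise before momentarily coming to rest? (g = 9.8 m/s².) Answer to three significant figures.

Here I = 0.25MR², so the shape factor k = I/(MR²) = 0.25.
The rolling condition ω = v/R makes the rotational term ½I(v/R)² = ½kMv², so KE_total = ½(1+k)Mv² = (5/8)Mv².
All of this converts to potential energy at the highest point: (5/8)Mv₀² = Mgh.
Thus h = (1+k)v₀²/(2g) = 1.25 × 10.4² / (2 × 9.8) ≈ 6.90 m.

h ≈ 6.90 m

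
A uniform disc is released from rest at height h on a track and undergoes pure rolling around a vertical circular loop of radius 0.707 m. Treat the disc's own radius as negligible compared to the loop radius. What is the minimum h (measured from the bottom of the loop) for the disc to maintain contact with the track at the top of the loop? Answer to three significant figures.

h_min ≈ 1.94 m

With I = (1/2)MR², the ratio k = I/(MR²) is 0.5.
At the top, contact is just lost when gravity alone supplies the centripetal force: Mg = Mv_top²/r, i.e. v_top² = gr.
With ω = v/R, the kinetic energy at speed v is ½(1+k)Mv² = (3/4)Mv².
Energy conservation from release (height h) to the top (height 2r): Mgh = Mg(2r) + (3/4)M·gr.
Thus h_min = 2r + (1+k)r/2 = r(2 + 1.5/2) = 0.707 × 2.75 ≈ 1.94 m.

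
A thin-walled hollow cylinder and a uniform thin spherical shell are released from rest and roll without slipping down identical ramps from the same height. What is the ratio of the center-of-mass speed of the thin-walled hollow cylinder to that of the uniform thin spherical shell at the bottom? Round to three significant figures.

v_ratio ≈ 0.913

Each satisfies Mgh = ½(1+k)Mv² with k = I/(MR²), so v ∝ 1/√(1+k).
For the thin-walled hollow cylinder k = 1; for the uniform thin spherical shell k = 2/3.
v₁/v₂ = √((1+k₂)/(1+k₁)) = √(1.667/2) ≈ 0.913.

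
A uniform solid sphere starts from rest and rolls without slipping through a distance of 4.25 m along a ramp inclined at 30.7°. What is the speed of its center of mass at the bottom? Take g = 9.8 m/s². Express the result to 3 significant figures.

With I = (2/5)MR², the ratio k = I/(MR²) is 0.4.
The rolling condition ω = v/R makes the rotational term ½I(v/R)² = ½kMv², so KE_total = ½(1+k)Mv² = (7/10)Mv².
The vertical drop is h = L sinθ = 4.25 × sin30.7° = 2.17 m.
Energy conservation: Mgh = (7/10)Mv², so v = √(2gh/(1+k)) = √(2 × 9.8 × 2.17 / 1.4) ≈ 5.51 m/s.

v ≈ 5.51 m/s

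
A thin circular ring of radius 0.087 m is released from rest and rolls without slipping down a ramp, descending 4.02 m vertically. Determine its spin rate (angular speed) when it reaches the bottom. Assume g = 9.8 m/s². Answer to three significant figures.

ω ≈ 72.1 rad/s

With I = MR², the ratio k = I/(MR²) is 1.
Since it rolls without slipping, ω = v/R and KE = ½Mv² + ½Iω² = ½(1+k)Mv² = Mv².
Energy conservation Mgh = ½(1+k)Mv² gives v = √(2gh/(1+k)) = √(2 × 9.8 × 4.02 / 2) = 6.277 m/s.
Then ω = v/R = 6.277 / 0.087 ≈ 72.1 rad/s.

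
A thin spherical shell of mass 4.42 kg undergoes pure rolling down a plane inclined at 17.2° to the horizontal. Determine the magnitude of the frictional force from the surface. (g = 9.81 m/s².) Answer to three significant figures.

f ≈ 5.13 N

Here I = (2/3)MR², so the shape factor k = I/(MR²) = 2/3.
Newton's second law down the slope: Mg sinθ − f = Ma. The torque equation fR = Iα (with α = a/R) gives f = kMa.
Combining, a = g sinθ/(1+k) and f = kMa = kMg sinθ/(1+k).
f = (2/3) × 4.42 × 9.81 × sin17.2° / 1.667 ≈ 5.13 N.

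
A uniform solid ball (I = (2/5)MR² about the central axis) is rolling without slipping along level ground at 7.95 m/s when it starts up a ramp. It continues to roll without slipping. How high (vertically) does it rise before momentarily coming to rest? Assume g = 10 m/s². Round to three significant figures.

h ≈ 4.42 m

Here I = (2/5)MR², so the shape factor k = I/(MR²) = 0.4.
Pure rolling means v = ωR; then KE = ½Mv² + ½I(v/R)² = ½(1+k)Mv² = (7/10)Mv².
At the top the kinetic energy is zero, so (7/10)Mv₀² = Mgh.
Thus h = (1+k)v₀²/(2g) = 1.4 × 7.95² / (2 × 10) ≈ 4.42 m.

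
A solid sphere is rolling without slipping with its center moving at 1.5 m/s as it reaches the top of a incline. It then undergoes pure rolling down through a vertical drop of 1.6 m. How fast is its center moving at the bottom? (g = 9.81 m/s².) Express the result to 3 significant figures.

With I = (2/5)MR², the ratio k = I/(MR²) is 0.4.
Pure rolling means v = ωR; then KE = ½Mv² + ½I(v/R)² = ½(1+k)Mv² = (7/10)Mv².
Conserving energy between top and bottom: (7/10)Mv² = (7/10)Mv₀² + Mgh, hence v² = v₀² + 2gh/(1+k).
v = √(1.5² + 2×9.81×1.6/1.4) = √24.67 ≈ 4.97 m/s.

v ≈ 4.97 m/s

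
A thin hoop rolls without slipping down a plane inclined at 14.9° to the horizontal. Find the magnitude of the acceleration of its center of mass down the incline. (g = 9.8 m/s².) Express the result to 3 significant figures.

With I = MR², the ratio k = I/(MR²) is 1.
Translational: Mg sinθ − f = Ma. Rotational about the CM: fR = Iα = kMRa, so f = kMa.
Eliminating f: Mg sinθ = (1+k)Ma, so a = g sinθ/(1+k) = 9.8 × sin14.9° / 2 ≈ 1.26 m/s².

a ≈ 1.26 m/s²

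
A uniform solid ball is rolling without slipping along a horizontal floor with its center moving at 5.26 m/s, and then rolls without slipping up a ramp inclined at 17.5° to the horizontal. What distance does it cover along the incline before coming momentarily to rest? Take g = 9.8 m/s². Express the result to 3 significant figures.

d ≈ 6.57 m

With I = (2/5)MR², the ratio k = I/(MR²) is 0.4.
The rolling condition ω = v/R makes the rotational term ½I(v/R)² = ½kMv², so KE_total = ½(1+k)Mv² = (7/10)Mv².
Setting this equal to Mgh gives the vertical rise h = (1+k)v₀²/(2g) = 1.4×5.26²/(2×9.8) = 1.976 m.
The distance along the slope is d = h/sinθ = 1.976/sin17.5° ≈ 6.57 m.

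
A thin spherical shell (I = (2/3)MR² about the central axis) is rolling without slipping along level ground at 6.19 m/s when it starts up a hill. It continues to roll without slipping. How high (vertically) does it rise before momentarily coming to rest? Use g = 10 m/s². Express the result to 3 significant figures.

Here I = (2/3)MR², so the shape factor k = I/(MR²) = 2/3.
Rolling without slipping gives ω = v/R, so the total kinetic energy is ½Mv² + ½Iω² = ½(1+k)Mv² = (5/6)Mv².
At the top the kinetic energy is zero, so (5/6)Mv₀² = Mgh.
Thus h = (1+k)v₀²/(2g) = 1.667 × 6.19² / (2 × 10) ≈ 3.19 m.

h ≈ 3.19 m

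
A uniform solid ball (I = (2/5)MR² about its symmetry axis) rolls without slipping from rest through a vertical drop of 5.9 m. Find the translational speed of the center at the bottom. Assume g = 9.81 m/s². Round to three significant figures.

v ≈ 9.09 m/s

The moment of inertia is (2/5)MR², giving k ≡ I/(MR²) = 0.4.
Rolling without slipping gives ω = v/R, so the total kinetic energy is ½Mv² + ½Iω² = ½(1+k)Mv² = (7/10)Mv².
Energy conservation: Mgh = (7/10)Mv², so v = √(2gh/(1+k)) = √(2 × 9.81 × 5.9 / 1.4) ≈ 9.09 m/s.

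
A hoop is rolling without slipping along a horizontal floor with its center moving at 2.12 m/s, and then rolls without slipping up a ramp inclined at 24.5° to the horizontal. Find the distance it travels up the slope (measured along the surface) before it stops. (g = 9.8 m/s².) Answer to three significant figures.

The moment of inertia is MR², giving k ≡ I/(MR²) = 1.
Since it rolls without slipping, ω = v/R and KE = ½Mv² + ½Iω² = ½(1+k)Mv² = Mv².
Setting this equal to Mgh gives the vertical rise h = (1+k)v₀²/(2g) = 2×2.12²/(2×9.8) = 0.4586 m.
The distance along the slope is d = h/sinθ = 0.4586/sin24.5° ≈ 1.11 m.

d ≈ 1.11 m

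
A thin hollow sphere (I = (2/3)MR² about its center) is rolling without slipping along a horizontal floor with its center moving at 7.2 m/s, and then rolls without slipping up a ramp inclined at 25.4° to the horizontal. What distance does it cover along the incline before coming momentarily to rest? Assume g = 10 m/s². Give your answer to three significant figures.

d ≈ 10.1 m

For this body I = (2/3)MR², i.e. k = I/(MR²) = 2/3.
The rolling condition ω = v/R makes the rotational term ½I(v/R)² = ½kMv², so KE_total = ½(1+k)Mv² = (5/6)Mv².
Setting this equal to Mgh gives the vertical rise h = (1+k)v₀²/(2g) = 1.667×7.2²/(2×10) = 4.32 m.
Along the incline, d = h/sinθ = 4.32/sin25.4° ≈ 10.1 m.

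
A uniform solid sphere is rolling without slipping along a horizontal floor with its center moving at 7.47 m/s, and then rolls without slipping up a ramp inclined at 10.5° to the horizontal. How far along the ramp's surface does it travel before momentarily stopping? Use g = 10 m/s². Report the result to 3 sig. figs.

d ≈ 21.4 m

With I = (2/5)MR², the ratio k = I/(MR²) is 0.4.
Pure rolling means v = ωR; then KE = ½Mv² + ½I(v/R)² = ½(1+k)Mv² = (7/10)Mv².
Setting this equal to Mgh gives the vertical rise h = (1+k)v₀²/(2g) = 1.4×7.47²/(2×10) = 3.906 m.
Along the incline, d = h/sinθ = 3.906/sin10.5° ≈ 21.4 m.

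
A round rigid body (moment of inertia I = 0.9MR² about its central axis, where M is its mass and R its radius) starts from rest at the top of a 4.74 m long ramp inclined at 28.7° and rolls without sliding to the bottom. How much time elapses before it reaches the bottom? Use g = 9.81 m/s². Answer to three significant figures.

t ≈ 1.96 s

For this body I = 0.9MR², i.e. k = I/(MR²) = 0.9.
Along the incline Mg sinθ − f = Ma, and torque about the center fR = Iα = kMR²(a/R) gives f = kMa.
Hence a = g sinθ/(1+k) = 9.81×sin28.7°/1.9 = 2.479 m/s².
With constant a from rest, t = √(2L/a) = √(2·4.74/2.479) ≈ 1.96 s.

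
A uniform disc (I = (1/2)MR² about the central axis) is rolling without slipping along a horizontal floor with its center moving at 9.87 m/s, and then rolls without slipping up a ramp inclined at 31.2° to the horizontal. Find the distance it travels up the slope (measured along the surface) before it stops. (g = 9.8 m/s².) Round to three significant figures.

For this body I = (1/2)MR², i.e. k = I/(MR²) = 0.5.
Rolling without slipping gives ω = v/R, so the total kinetic energy is ½Mv² + ½Iω² = ½(1+k)Mv² = (3/4)Mv².
Setting this equal to Mgh gives the vertical rise h = (1+k)v₀²/(2g) = 1.5×9.87²/(2×9.8) = 7.455 m.
Along the incline, d = h/sinθ = 7.455/sin31.2° ≈ 14.4 m.

d ≈ 14.4 m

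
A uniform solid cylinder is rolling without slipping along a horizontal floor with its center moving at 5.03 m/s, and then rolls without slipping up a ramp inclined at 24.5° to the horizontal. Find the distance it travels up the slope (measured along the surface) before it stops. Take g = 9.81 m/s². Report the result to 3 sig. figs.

d ≈ 4.66 m

The moment of inertia is (1/2)MR², giving k ≡ I/(MR²) = 0.5.
Rolling without slipping gives ω = v/R, so the total kinetic energy is ½Mv² + ½Iω² = ½(1+k)Mv² = (3/4)Mv².
Setting this equal to Mgh gives the vertical rise h = (1+k)v₀²/(2g) = 1.5×5.03²/(2×9.81) = 1.934 m.
The distance along the slope is d = h/sinθ = 1.934/sin24.5° ≈ 4.66 m.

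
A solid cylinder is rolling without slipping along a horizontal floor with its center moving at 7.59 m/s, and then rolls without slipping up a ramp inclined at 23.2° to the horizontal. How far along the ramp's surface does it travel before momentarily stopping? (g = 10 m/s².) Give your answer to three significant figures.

d ≈ 11.0 m

Here I = (1/2)MR², so the shape factor k = I/(MR²) = 0.5.
The rolling condition ω = v/R makes the rotational term ½I(v/R)² = ½kMv², so KE_total = ½(1+k)Mv² = (3/4)Mv².
Setting this equal to Mgh gives the vertical rise h = (1+k)v₀²/(2g) = 1.5×7.59²/(2×10) = 4.321 m.
The distance along the slope is d = h/sinθ = 4.321/sin23.2° ≈ 11.0 m.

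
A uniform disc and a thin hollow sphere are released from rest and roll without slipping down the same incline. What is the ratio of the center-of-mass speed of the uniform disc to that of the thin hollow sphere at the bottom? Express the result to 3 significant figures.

v_ratio ≈ 1.05

Each satisfies Mgh = ½(1+k)Mv² with k = I/(MR²), so v ∝ 1/√(1+k).
For the uniform disc k = 0.5; for the thin hollow sphere k = 2/3.
v₁/v₂ = √((1+k₂)/(1+k₁)) = √(1.667/1.5) ≈ 1.05.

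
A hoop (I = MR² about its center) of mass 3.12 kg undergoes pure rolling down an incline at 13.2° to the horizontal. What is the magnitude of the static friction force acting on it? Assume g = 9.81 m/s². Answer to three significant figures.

f ≈ 3.49 N

Here I = MR², so the shape factor k = I/(MR²) = 1.
Newton's second law down the slope: Mg sinθ − f = Ma. The torque equation fR = Iα (with α = a/R) gives f = kMa.
Combining, a = g sinθ/(1+k) and f = kMa = kMg sinθ/(1+k).
f = 1 × 3.12 × 9.81 × sin13.2° / 2 ≈ 3.49 N.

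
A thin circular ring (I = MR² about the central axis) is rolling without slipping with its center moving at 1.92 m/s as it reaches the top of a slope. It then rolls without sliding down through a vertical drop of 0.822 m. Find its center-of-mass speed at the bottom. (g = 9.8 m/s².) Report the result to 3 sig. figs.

v ≈ 3.43 m/s

The moment of inertia is MR², giving k ≡ I/(MR²) = 1.
Rolling without slipping gives ω = v/R, so the total kinetic energy is ½Mv² + ½Iω² = ½(1+k)Mv² = Mv².
Energy conservation: Mv₀² + Mgh = Mv², so v² = v₀² + 2gh/(1+k).
v = √(1.92² + 2×9.8×0.822/2) = √11.74 ≈ 3.43 m/s.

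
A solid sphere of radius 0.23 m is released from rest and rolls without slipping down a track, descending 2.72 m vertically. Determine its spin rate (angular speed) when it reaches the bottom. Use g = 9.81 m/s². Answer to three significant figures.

Here I = (2/5)MR², so the shape factor k = I/(MR²) = 0.4.
Pure rolling means v = ωR; then KE = ½Mv² + ½I(v/R)² = ½(1+k)Mv² = (7/10)Mv².
Energy conservation Mgh = ½(1+k)Mv² gives v = √(2gh/(1+k)) = √(2 × 9.81 × 2.72 / 1.4) = 6.174 m/s.
Then ω = v/R = 6.174 / 0.23 ≈ 26.8 rad/s.

ω ≈ 26.8 rad/s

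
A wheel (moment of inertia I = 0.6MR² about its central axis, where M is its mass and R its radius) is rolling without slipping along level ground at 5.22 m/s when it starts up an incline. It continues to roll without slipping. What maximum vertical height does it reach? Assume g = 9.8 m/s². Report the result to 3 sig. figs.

The moment of inertia is 0.6MR², giving k ≡ I/(MR²) = 0.6.
Pure rolling means v = ωR; then KE = ½Mv² + ½I(v/R)² = ½(1+k)Mv² = (4/5)Mv².
All of this converts to potential energy at the highest point: (4/5)Mv₀² = Mgh.
Thus h = (1+k)v₀²/(2g) = 1.6 × 5.22² / (2 × 9.8) ≈ 2.22 m.

h ≈ 2.22 m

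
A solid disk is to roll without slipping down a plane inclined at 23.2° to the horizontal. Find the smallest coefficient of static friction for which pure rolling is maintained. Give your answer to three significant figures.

With I = (1/2)MR², the ratio k = I/(MR²) is 0.5.
Newton's second law down the slope: Mg sinθ − f = Ma. The torque equation fR = Iα (with α = a/R) gives f = kMa.
These give a = g sinθ/(1+k) and the required friction f = kMg sinθ/(1+k).
The normal force is N = Mg cosθ, so μ_min = f/N = k tanθ/(1+k).
μ_min = 0.5 × tan23.2° / 1.5 ≈ 0.143.

μ_min ≈ 0.143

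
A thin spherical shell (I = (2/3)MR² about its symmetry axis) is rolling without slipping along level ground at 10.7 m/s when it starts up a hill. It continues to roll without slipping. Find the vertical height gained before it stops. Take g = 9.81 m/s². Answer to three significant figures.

h ≈ 9.73 m

The moment of inertia is (2/3)MR², giving k ≡ I/(MR²) = 2/3.
Rolling without slipping gives ω = v/R, so the total kinetic energy is ½Mv² + ½Iω² = ½(1+k)Mv² = (5/6)Mv².
At the top the kinetic energy is zero, so (5/6)Mv₀² = Mgh.
Thus h = (1+k)v₀²/(2g) = 1.667 × 10.7² / (2 × 9.81) ≈ 9.73 m.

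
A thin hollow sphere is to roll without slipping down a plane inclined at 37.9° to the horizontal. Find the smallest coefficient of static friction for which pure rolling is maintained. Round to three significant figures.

μ_min ≈ 0.311

With I = (2/3)MR², the ratio k = I/(MR²) is 2/3.
Newton's second law down the slope: Mg sinθ − f = Ma. The torque equation fR = Iα (with α = a/R) gives f = kMa.
These give a = g sinθ/(1+k) and the required friction f = kMg sinθ/(1+k).
The normal force is N = Mg cosθ, so μ_min = f/N = k tanθ/(1+k).
μ_min = (2/3) × tan37.9° / 1.667 ≈ 0.311.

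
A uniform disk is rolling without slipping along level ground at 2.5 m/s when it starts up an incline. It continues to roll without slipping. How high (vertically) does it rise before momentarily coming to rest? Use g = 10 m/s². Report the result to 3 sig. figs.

h ≈ 0.469 m

The moment of inertia is (1/2)MR², giving k ≡ I/(MR²) = 0.5.
Rolling without slipping gives ω = v/R, so the total kinetic energy is ½Mv² + ½Iω² = ½(1+k)Mv² = (3/4)Mv².
All of this converts to potential energy at the highest point: (3/4)Mv₀² = Mgh.
Thus h = (1+k)v₀²/(2g) = 1.5 × 2.5² / (2 × 10) ≈ 0.469 m.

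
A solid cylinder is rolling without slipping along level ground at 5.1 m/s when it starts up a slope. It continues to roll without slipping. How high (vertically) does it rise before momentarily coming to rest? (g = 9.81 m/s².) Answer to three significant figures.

The moment of inertia is (1/2)MR², giving k ≡ I/(MR²) = 0.5.
Pure rolling means v = ωR; then KE = ½Mv² + ½I(v/R)² = ½(1+k)Mv² = (3/4)Mv².
All of this converts to potential energy at the highest point: (3/4)Mv₀² = Mgh.
Thus h = (1+k)v₀²/(2g) = 1.5 × 5.1² / (2 × 9.81) ≈ 1.99 m.

h ≈ 1.99 m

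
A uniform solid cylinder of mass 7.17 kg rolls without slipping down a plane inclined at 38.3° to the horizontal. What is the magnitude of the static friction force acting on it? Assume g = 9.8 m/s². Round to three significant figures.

f ≈ 14.5 N

With I = (1/2)MR², the ratio k = I/(MR²) is 0.5.
Newton's second law down the slope: Mg sinθ − f = Ma. The torque equation fR = Iα (with α = a/R) gives f = kMa.
Combining, a = g sinθ/(1+k) and f = kMa = kMg sinθ/(1+k).
f = 0.5 × 7.17 × 9.8 × sin38.3° / 1.5 ≈ 14.5 N.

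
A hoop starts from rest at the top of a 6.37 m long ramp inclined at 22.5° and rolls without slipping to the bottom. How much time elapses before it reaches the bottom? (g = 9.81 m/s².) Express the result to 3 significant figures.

The moment of inertia is MR², giving k ≡ I/(MR²) = 1.
Along the incline Mg sinθ − f = Ma, and torque about the center fR = Iα = kMR²(a/R) gives f = kMa.
Hence a = g sinθ/(1+k) = 9.81×sin22.5°/2 = 1.877 m/s².
Starting from rest, L = ½at², so t = √(2L/a) = √(2×6.37/1.877) ≈ 2.61 s.

t ≈ 2.61 s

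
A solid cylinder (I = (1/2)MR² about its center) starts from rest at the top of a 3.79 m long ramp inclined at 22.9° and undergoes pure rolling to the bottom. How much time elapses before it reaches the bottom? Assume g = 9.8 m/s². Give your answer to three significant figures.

t ≈ 1.73 s

For this body I = (1/2)MR², i.e. k = I/(MR²) = 0.5.
Along the incline Mg sinθ − f = Ma, and torque about the center fR = Iα = kMR²(a/R) gives f = kMa.
Hence a = g sinθ/(1+k) = 9.8×sin22.9°/1.5 = 2.542 m/s².
Starting from rest, L = ½at², so t = √(2L/a) = √(2×3.79/2.542) ≈ 1.73 s.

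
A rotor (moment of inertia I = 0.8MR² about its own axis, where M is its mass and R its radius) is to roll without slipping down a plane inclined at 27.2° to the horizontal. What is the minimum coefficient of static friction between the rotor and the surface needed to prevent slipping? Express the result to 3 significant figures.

μ_min ≈ 0.228

With I = 0.8MR², the ratio k = I/(MR²) is 0.8.
Along the incline Mg sinθ − f = Ma, and torque about the center fR = Iα = kMR²(a/R) gives f = kMa.
These give a = g sinθ/(1+k) and the required friction f = kMg sinθ/(1+k).
With N = Mg cosθ, the no-slip condition f ≤ μN gives μ_min = f/N = k tanθ/(1+k).
μ_min = 0.8 × tan27.2° / 1.8 ≈ 0.228.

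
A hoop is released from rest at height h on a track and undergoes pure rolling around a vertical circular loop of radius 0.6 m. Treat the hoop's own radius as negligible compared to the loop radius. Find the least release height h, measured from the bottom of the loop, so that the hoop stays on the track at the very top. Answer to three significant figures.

Here I = MR², so the shape factor k = I/(MR²) = 1.
At the top, contact is just lost when gravity alone supplies the centripetal force: Mg = Mv_top²/r, i.e. v_top² = gr.
With ω = v/R, the kinetic energy at speed v is ½(1+k)Mv² = Mv².
Energy conservation from release (height h) to the top (height 2r): Mgh = Mg(2r) + M·gr.
Thus h_min = 2r + (1+k)r/2 = r(2 + 2/2) = 0.6 × 3 ≈ 1.80 m.

h_min ≈ 1.80 m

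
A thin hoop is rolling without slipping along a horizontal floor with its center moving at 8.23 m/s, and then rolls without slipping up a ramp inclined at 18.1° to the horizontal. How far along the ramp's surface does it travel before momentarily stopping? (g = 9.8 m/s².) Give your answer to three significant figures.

d ≈ 22.2 m

Here I = MR², so the shape factor k = I/(MR²) = 1.
Since it rolls without slipping, ω = v/R and KE = ½Mv² + ½Iω² = ½(1+k)Mv² = Mv².
Setting this equal to Mgh gives the vertical rise h = (1+k)v₀²/(2g) = 2×8.23²/(2×9.8) = 6.912 m.
The distance along the slope is d = h/sinθ = 6.912/sin18.1° ≈ 22.2 m.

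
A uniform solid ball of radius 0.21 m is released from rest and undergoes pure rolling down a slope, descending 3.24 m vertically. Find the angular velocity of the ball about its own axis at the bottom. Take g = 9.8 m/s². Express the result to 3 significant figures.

ω ≈ 32.1 rad/s

Here I = (2/5)MR², so the shape factor k = I/(MR²) = 0.4.
Pure rolling means v = ωR; then KE = ½Mv² + ½I(v/R)² = ½(1+k)Mv² = (7/10)Mv².
Energy conservation Mgh = ½(1+k)Mv² gives v = √(2gh/(1+k)) = √(2 × 9.8 × 3.24 / 1.4) = 6.735 m/s.
The angular speed follows from ω = v/R = 6.735/0.21 ≈ 32.1 rad/s.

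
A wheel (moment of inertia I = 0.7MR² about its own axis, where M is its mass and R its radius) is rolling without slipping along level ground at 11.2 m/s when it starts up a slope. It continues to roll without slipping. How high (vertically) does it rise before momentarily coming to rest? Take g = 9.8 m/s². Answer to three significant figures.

For this body I = 0.7MR², i.e. k = I/(MR²) = 0.7.
Rolling without slipping gives ω = v/R, so the total kinetic energy is ½Mv² + ½Iω² = ½(1+k)Mv² = (17/20)Mv².
At the top the kinetic energy is zero, so (17/20)Mv₀² = Mgh.
Thus h = (1+k)v₀²/(2g) = 1.7 × 11.2² / (2 × 9.8) ≈ 10.9 m.

h ≈ 10.9 m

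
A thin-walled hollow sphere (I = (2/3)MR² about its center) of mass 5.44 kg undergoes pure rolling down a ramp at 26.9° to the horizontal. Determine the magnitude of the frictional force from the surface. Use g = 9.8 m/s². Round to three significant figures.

f ≈ 9.65 N

For this body I = (2/3)MR², i.e. k = I/(MR²) = 2/3.
Newton's second law down the slope: Mg sinθ − f = Ma. The torque equation fR = Iα (with α = a/R) gives f = kMa.
Combining, a = g sinθ/(1+k) and f = kMa = kMg sinθ/(1+k).
f = (2/3) × 5.44 × 9.8 × sin26.9° / 1.667 ≈ 9.65 N.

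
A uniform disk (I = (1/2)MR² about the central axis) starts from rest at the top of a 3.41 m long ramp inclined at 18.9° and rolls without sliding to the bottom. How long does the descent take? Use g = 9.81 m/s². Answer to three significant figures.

t ≈ 1.79 s

Here I = (1/2)MR², so the shape factor k = I/(MR²) = 0.5.
Along the incline Mg sinθ − f = Ma, and torque about the center fR = Iα = kMR²(a/R) gives f = kMa.
Hence a = g sinθ/(1+k) = 9.81×sin18.9°/1.5 = 2.118 m/s².
With constant a from rest, t = √(2L/a) = √(2·3.41/2.118) ≈ 1.79 s.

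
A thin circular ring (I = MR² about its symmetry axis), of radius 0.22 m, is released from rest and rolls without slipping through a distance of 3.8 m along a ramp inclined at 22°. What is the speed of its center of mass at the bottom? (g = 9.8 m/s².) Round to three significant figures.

With I = MR², the ratio k = I/(MR²) is 1.
The rolling condition ω = v/R makes the rotational term ½I(v/R)² = ½kMv², so KE_total = ½(1+k)Mv² = Mv².
The vertical drop is h = L sinθ = 3.8 × sin22° = 1.424 m.
Energy conservation: Mgh = Mv², so v = √(2gh/(1+k)) = √(2 × 9.8 × 1.424 / 2) ≈ 3.74 m/s.

v ≈ 3.74 m/s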